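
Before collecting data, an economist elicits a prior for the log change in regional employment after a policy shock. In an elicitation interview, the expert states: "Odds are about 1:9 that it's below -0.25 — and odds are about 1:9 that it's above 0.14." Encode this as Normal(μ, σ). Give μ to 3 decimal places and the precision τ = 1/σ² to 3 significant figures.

For Normal(μ,σ), the p-quantile is μ + z_p·σ. Here z_{0.1} = -1.282, z_{0.9} = 1.282.
So -0.25 = μ − 1.282σ and 0.14 = μ + 1.282σ.
Subtracting: σ = (0.14 − -0.25)/(1.282 − (-1.282)) = 0.152.
Then μ = -0.25 − (-1.282)·0.152 = -0.055.
Precision τ = 1/σ² = 1/0.1522² = 43.2.

μ = -0.055, τ = 43.2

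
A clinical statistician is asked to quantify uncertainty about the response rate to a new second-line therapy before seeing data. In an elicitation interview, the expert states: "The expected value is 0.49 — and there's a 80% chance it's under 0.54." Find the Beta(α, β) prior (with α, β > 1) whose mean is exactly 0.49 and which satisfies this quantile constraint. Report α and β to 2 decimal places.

α ≈ 34.73, β ≈ 36.14

With mean 0.49 fixed, write α = 0.49s, β = 0.51s where s = α+β.
Need P(θ < 0.54) = 0.8 under Beta(0.49s, 0.51s). Normal approximation: (q−m)/√(m(1−m)/s) ≈ z_{0.8} = 0.842, so s ≈ 0.49·0.51·(0.842)²/(0.54−0.49)² = 70.8.
At s = 70.8: P(θ<0.54) ≈ 0.800. Adjusting to match 0.8 gives s ≈ 70.87.
So α = 0.49·70.87 ≈ 34.73, β = 0.51·70.87 ≈ 36.14.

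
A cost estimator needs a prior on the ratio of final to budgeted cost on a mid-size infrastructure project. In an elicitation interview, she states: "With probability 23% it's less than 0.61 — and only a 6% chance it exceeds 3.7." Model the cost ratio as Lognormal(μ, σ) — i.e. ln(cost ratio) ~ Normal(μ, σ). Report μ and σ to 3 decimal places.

If T ~ Lognormal(μ,σ) then ln T ~ Normal(μ,σ), so the p-quantile of ln T is μ + z_p·σ.
ln(0.61) = -0.4943 and ln(3.7) = 1.308; z_{0.23} = -0.7388, z_{0.94} = 1.555.
σ = (1.308 − -0.4943)/(1.555 − (-0.7388)) = 0.786.
μ = -0.4943 − (-0.7388)·0.786 = 0.086.

μ ≈ 0.086, σ ≈ 0.786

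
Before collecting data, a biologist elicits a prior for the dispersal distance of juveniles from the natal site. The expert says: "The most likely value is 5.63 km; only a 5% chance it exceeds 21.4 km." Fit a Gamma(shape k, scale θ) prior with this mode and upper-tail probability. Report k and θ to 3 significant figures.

Gamma(k,θ) with k>1 has mode (k−1)θ, so θ = 5.63/(k−1).
Need P(X < 21.4) = 0.95 with θ tied to k this way. Start at k = 2, θ = 5.63: P(X<21.4) ≈ 0.893.
Too low — raise k to concentrate. Iterating converges to k ≈ 2.43.
Then θ = 5.63/(2.43−1) ≈ 3.95.

k ≈ 2.43, θ ≈ 3.95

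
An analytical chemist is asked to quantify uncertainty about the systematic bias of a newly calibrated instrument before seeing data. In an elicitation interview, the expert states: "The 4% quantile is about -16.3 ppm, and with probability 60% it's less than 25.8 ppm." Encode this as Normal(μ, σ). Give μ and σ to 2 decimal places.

μ = 20.48, σ = 21.01

For Normal(μ,σ), the p-quantile is μ + z_p·σ. Here z_{0.04} = -1.751, z_{0.6} = 0.2533.
So -16.3 = μ − 1.751σ and 25.8 = μ + 0.2533σ.
Subtracting: σ = (25.8 − -16.3)/(0.2533 − (-1.751)) = 21.01.
Then μ = -16.3 − (-1.751)·21.01 = 20.48.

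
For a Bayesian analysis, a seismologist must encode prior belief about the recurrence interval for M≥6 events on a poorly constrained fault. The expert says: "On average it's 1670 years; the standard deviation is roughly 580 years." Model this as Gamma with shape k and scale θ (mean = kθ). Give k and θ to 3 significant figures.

For Gamma(k, scale θ): mean = kθ, variance = kθ², so CV = 1/√k.
CV = SD/mean = 580/1670 = 0.3473, hence k = 1/CV² = 8.29.
Then θ = mean/k = 1670/8.29 = 201.

k ≈ 8.29, θ ≈ 201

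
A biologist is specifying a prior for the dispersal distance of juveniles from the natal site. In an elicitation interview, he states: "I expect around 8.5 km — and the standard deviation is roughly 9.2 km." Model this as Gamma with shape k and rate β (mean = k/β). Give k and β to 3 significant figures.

k ≈ 0.854, β ≈ 0.1

For Gamma(k, rate β): mean = k/β, variance = k/β², so CV = 1/√k.
CV = SD/mean = 9.2/8.5 = 1.082, hence k = 1/CV² = 0.854.
Then β = k/mean = 0.854/8.5 = 0.1.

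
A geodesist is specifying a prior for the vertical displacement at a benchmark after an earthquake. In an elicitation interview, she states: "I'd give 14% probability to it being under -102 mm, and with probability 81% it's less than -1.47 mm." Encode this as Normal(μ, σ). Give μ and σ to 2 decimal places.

μ = -46.54, σ = 51.34

The p-quantile of Normal(μ,σ) is μ + z_p·σ, with z_{0.14} = -1.08 and z_{0.81} = 0.8779.
Eliminate σ: μ = (z₂·x₁ − z₁·x₂)/(z₂ − z₁) = (0.8779·-102 − (-1.08)·-1.47)/1.958 = -46.54.
Then σ = (x₂ − x₁)/(z₂ − z₁) = (-1.47 − -102)/1.958 = 51.34.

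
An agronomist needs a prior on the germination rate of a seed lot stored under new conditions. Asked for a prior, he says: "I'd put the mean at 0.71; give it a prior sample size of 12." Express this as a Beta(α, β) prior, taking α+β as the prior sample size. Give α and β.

α = 8.52, β = 3.48

Under the effective-sample-size interpretation, Beta(α, β) has prior mean α/(α+β) and prior sample size α+β.
So α+β = 12 and α/(α+β) = 0.71, giving α = 0.71·12 = 8.52 and β = 12 − 8.52 = 3.48.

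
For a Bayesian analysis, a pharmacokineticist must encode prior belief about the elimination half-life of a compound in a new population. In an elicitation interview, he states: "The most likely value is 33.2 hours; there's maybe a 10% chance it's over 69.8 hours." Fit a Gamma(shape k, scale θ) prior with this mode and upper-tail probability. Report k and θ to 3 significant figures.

k ≈ 4.48, θ ≈ 9.54

Gamma(k,θ) with k>1 has mode (k−1)θ, so θ = 33.2/(k−1).
Need P(X < 69.8) = 0.9 with θ tied to k this way. Start at k = 2, θ = 33.2: P(X<69.8) ≈ 0.621.
Too low — raise k to concentrate. Iterating converges to k ≈ 4.48.
Then θ = 33.2/(4.48−1) ≈ 9.54.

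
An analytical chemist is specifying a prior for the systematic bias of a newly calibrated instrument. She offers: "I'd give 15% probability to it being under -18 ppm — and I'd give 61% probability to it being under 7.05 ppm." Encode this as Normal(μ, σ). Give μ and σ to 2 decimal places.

μ = 1.73, σ = 19.04

The p-quantile of Normal(μ,σ) is μ + z_p·σ, with z_{0.15} = -1.036 and z_{0.61} = 0.2793.
Eliminate σ: μ = (z₂·x₁ − z₁·x₂)/(z₂ − z₁) = (0.2793·-18 − (-1.036)·7.05)/1.316 = 1.73.
Then σ = (x₂ − x₁)/(z₂ − z₁) = (7.05 − -18)/1.316 = 19.04.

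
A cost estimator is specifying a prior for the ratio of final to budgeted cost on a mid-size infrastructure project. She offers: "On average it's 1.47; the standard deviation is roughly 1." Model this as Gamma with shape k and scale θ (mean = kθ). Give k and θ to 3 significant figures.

For Gamma(k, scale θ): mean = kθ, variance = kθ², so CV = 1/√k.
CV = SD/mean = 1/1.47 = 0.6803, hence k = 1/CV² = 2.16.
Then θ = mean/k = 1.47/2.16 = 0.68.

k ≈ 2.16, θ ≈ 0.68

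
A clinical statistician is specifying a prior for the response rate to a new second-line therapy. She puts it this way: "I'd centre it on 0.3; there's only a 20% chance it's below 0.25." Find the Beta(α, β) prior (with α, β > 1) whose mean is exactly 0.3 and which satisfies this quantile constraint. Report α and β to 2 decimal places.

With mean 0.3 fixed, write α = 0.3s, β = 0.7s where s = α+β.
Need P(θ < 0.25) = 0.2 under Beta(0.3s, 0.7s). Normal approximation: (q−m)/√(m(1−m)/s) ≈ z_{0.2} = -0.842, so s ≈ 0.3·0.7·(-0.842)²/(0.25−0.3)² = 59.5.
At s = 59.5: P(θ<0.25) ≈ 0.203. Adjusting to match 0.2 gives s ≈ 60.89.
So α = 0.3·60.89 ≈ 18.27, β = 0.7·60.89 ≈ 42.62.

α ≈ 18.27, β ≈ 42.62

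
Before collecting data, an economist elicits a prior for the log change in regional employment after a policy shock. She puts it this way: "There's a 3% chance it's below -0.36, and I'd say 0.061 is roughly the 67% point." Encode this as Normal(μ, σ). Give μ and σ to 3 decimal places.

μ = -0.019, σ = 0.181

For Normal(μ,σ), the p-quantile is μ + z_p·σ. Here z_{0.03} = -1.881, z_{0.67} = 0.4399.
So -0.36 = μ − 1.881σ and 0.061 = μ + 0.4399σ.
Subtracting: σ = (0.061 − -0.36)/(0.4399 − (-1.881)) = 0.181.
Then μ = -0.36 − (-1.881)·0.181 = -0.019.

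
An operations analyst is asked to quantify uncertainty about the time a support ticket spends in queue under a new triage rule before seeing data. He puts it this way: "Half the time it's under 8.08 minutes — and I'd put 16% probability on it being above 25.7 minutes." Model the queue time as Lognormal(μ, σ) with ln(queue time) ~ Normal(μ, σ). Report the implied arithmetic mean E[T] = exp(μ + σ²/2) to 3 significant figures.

If T ~ Lognormal(μ,σ) then ln T ~ Normal(μ,σ), so the p-quantile of ln T is μ + z_p·σ.
ln(8.08) = 2.089 and ln(25.7) = 3.246; z_{0.5} = 0, z_{0.84} = 0.9945.
σ = (3.246 − 2.089)/(0.9945 − (0)) = 1.164.
μ = 2.089 − (0)·1.164 = 2.089.
E[T] = exp(μ + σ²/2) = exp(2.089 + 0.6769) = 15.9 minutes.

E[T] ≈ 15.9 minutes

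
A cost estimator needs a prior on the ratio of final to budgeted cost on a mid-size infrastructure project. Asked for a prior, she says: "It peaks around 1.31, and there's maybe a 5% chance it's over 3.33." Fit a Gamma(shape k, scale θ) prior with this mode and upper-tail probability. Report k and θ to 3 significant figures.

Gamma(k,θ) with k>1 has mode (k−1)θ, so θ = 1.31/(k−1).
Need P(X < 3.33) = 0.95 with θ tied to k this way. Start at k = 2, θ = 1.31: P(X<3.33) ≈ 0.721.
Too low — raise k to concentrate. Iterating converges to k ≈ 4.11.
Then θ = 1.31/(4.11−1) ≈ 0.421.

k ≈ 4.11, θ ≈ 0.421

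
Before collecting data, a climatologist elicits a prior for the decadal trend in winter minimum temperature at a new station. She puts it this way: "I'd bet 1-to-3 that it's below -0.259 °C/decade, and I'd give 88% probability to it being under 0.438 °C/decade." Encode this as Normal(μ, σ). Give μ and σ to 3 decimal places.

μ = -0.005, σ = 0.377

For Normal(μ,σ), the p-quantile is μ + z_p·σ. Here z_{0.25} = -0.6745, z_{0.88} = 1.175.
So -0.259 = μ − 0.6745σ and 0.438 = μ + 1.175σ.
Subtracting: σ = (0.438 − -0.259)/(1.175 − (-0.6745)) = 0.377.
Then μ = -0.259 − (-0.6745)·0.377 = -0.005.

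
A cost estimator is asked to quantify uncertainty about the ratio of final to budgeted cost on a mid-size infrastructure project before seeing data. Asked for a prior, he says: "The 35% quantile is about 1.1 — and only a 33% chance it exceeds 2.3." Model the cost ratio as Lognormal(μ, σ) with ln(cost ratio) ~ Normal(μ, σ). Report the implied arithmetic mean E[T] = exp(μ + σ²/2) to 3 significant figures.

If T ~ Lognormal(μ,σ) then ln T ~ Normal(μ,σ), so the p-quantile of ln T is μ + z_p·σ.
ln(1.1) = 0.09531 and ln(2.3) = 0.8329; z_{0.35} = -0.3853, z_{0.67} = 0.4399.
σ = (0.8329 − 0.09531)/(0.4399 − (-0.3853)) = 0.894.
μ = 0.09531 − (-0.3853)·0.894 = 0.440.
E[T] = exp(μ + σ²/2) = exp(0.440 + 0.3994) = 2.31.

E[T] ≈ 2.31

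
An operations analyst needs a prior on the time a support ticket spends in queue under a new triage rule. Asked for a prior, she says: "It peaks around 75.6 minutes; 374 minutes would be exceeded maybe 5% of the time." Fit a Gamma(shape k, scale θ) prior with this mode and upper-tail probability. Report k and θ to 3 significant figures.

k ≈ 1.94, θ ≈ 80.5

Gamma(k,θ) with k>1 has mode (k−1)θ, so θ = 75.6/(k−1).
Need P(X < 374) = 0.95 with θ tied to k this way. Start at k = 2, θ = 75.6: P(X<374) ≈ 0.958.
Too high — lower k to spread out. Iterating converges to k ≈ 1.94.
Then θ = 75.6/(1.94−1) ≈ 80.5.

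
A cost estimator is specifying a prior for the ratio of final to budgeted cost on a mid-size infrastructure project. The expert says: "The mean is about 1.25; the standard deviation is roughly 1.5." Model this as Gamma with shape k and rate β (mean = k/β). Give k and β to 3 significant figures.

k ≈ 0.694, β ≈ 0.556

For Gamma(k, rate β): mean = k/β, variance = k/β², so CV = 1/√k.
CV = SD/mean = 1.5/1.25 = 1.2, hence k = 1/CV² = 0.694.
Then β = k/mean = 0.694/1.25 = 0.556.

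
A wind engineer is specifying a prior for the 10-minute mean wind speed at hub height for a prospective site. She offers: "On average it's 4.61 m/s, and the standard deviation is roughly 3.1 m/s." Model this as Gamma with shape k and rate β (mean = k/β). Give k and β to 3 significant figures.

k ≈ 2.21, β ≈ 0.48

For Gamma(k, rate β): mean = k/β, variance = k/β², so CV = 1/√k.
CV = SD/mean = 3.1/4.61 = 0.6725, hence k = 1/CV² = 2.21.
Then β = k/mean = 2.21/4.61 = 0.48.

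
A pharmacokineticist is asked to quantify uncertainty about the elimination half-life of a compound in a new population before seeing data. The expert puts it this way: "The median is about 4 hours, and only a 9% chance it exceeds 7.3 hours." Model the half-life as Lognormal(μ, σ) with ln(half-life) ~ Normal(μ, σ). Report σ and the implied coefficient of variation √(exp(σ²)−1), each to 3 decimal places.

If T ~ Lognormal(μ,σ) then ln T ~ Normal(μ,σ), so the p-quantile of ln T is μ + z_p·σ.
ln(4) = 1.386 and ln(7.3) = 1.988; z_{0.5} = 0, z_{0.91} = 1.341.
σ = (1.988 − 1.386)/(1.341 − (0)) = 0.449.
μ = 1.386 − (0)·0.449 = 1.386.
CV = √(exp(σ²)−1) = √(exp(0.2013)−1) = 0.472.

σ ≈ 0.449, CV ≈ 0.472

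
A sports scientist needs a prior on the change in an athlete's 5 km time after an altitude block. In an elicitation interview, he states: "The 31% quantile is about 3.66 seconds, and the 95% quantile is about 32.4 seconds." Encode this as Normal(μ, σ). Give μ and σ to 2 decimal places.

μ = 10.32, σ = 13.43

The p-quantile of Normal(μ,σ) is μ + z_p·σ, with z_{0.31} = -0.4959 and z_{0.95} = 1.645.
Eliminate σ: μ = (z₂·x₁ − z₁·x₂)/(z₂ − z₁) = (1.645·3.66 − (-0.4959)·32.4)/2.141 = 10.32.
Then σ = (x₂ − x₁)/(z₂ − z₁) = (32.4 − 3.66)/2.141 = 13.43.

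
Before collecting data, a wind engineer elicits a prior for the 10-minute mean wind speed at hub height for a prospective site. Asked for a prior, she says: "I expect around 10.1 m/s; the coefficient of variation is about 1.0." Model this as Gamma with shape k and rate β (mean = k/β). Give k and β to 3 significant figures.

k ≈ 1, β ≈ 0.099

For Gamma(k, rate β): mean = k/β, variance = k/β², so CV = 1/√k.
CV = 1.0, hence k = 1/CV² = 1.
Then β = k/mean = 1/10.1 = 0.099.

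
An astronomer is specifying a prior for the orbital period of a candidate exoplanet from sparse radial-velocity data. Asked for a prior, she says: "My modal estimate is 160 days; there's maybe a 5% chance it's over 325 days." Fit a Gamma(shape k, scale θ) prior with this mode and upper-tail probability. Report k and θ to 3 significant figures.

k ≈ 6.51, θ ≈ 29

Gamma(k,θ) with k>1 has mode (k−1)θ, so θ = 160/(k−1).
Need P(X < 325) = 0.95 with θ tied to k this way. Start at k = 2, θ = 160: P(X<325) ≈ 0.602.
Too low — raise k to concentrate. Iterating converges to k ≈ 6.51.
Then θ = 160/(6.51−1) ≈ 29.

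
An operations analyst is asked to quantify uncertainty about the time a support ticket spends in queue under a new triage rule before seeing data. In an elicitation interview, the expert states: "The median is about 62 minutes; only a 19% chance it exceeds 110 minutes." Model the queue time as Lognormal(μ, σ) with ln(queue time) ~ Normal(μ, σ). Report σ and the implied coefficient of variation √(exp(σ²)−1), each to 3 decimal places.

σ ≈ 0.653, CV ≈ 0.729

If T ~ Lognormal(μ,σ) then ln T ~ Normal(μ,σ), so the p-quantile of ln T is μ + z_p·σ.
ln(62) = 4.127 and ln(110) = 4.7; z_{0.5} = 0, z_{0.81} = 0.8779.
σ = (4.7 − 4.127)/(0.8779 − (0)) = 0.653.
μ = 4.127 − (0)·0.653 = 4.127.
CV = √(exp(σ²)−1) = √(exp(0.4265)−1) = 0.729.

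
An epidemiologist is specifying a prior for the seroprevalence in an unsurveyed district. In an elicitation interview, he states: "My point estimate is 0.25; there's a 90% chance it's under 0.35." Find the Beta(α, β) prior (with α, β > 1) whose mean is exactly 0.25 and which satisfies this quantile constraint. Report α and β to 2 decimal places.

α ≈ 8.07, β ≈ 24.22

With mean 0.25 fixed, write α = 0.25s, β = 0.75s where s = α+β.
Need P(θ < 0.35) = 0.9 under Beta(0.25s, 0.75s). Normal approximation: (q−m)/√(m(1−m)/s) ≈ z_{0.9} = 1.28, so s ≈ 0.25·0.75·(1.28)²/(0.35−0.25)² = 30.8.
At s = 30.8: P(θ<0.35) ≈ 0.895. Adjusting to match 0.9 gives s ≈ 32.30.
So α = 0.25·32.30 ≈ 8.07, β = 0.75·32.30 ≈ 24.22.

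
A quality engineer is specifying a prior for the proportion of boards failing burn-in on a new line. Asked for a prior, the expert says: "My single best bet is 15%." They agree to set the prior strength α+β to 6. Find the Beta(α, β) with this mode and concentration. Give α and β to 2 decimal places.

For α,β > 1 the Beta mode is (α−1)/(α+β−2). With α+β = 6, the mode is (α−1)/4.
Set (α−1)/4 = 0.15 → α = 1 + 0.15·4 = 1.60.
β = 6 − α = 4.40.

α = 1.60, β = 4.40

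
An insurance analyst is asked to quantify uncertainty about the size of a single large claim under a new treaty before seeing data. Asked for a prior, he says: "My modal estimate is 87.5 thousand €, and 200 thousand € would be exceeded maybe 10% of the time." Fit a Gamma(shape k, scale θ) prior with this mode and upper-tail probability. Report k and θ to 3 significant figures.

k ≈ 3.81, θ ≈ 31.1

Gamma(k,θ) with k>1 has mode (k−1)θ, so θ = 87.5/(k−1).
Need P(X < 200) = 0.9 with θ tied to k this way. Start at k = 2, θ = 87.5: P(X<200) ≈ 0.666.
Too low — raise k to concentrate. Iterating converges to k ≈ 3.81.
Then θ = 87.5/(3.81−1) ≈ 31.1.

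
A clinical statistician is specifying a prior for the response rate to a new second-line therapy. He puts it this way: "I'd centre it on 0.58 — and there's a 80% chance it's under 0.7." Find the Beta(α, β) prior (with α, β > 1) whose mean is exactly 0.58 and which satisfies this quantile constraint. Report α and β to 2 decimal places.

With mean 0.58 fixed, write α = 0.58s, β = 0.42s where s = α+β.
Need P(θ < 0.7) = 0.8 under Beta(0.58s, 0.42s). Normal approximation: (q−m)/√(m(1−m)/s) ≈ z_{0.8} = 0.842, so s ≈ 0.58·0.42·(0.842)²/(0.7−0.58)² = 12.0.
At s = 12.0: P(θ<0.7) ≈ 0.797. Adjusting to match 0.8 gives s ≈ 12.30.
So α = 0.58·12.30 ≈ 7.13, β = 0.42·12.30 ≈ 5.17.

α ≈ 7.13, β ≈ 5.17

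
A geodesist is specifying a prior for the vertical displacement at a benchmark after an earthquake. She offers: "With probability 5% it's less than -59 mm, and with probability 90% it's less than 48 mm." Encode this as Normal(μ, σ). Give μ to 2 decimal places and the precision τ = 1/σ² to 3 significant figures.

The p-quantile of Normal(μ,σ) is μ + z_p·σ, with z_{0.05} = -1.645 and z_{0.9} = 1.282.
Eliminate σ: μ = (z₂·x₁ − z₁·x₂)/(z₂ − z₁) = (1.282·-59 − (-1.645)·48)/2.926 = 1.14.
Then σ = (x₂ − x₁)/(z₂ − z₁) = (48 − -59)/2.926 = 36.56.
Precision τ = 1/σ² = 1/36.56² = 0.000748.

μ = 1.14, τ = 0.000748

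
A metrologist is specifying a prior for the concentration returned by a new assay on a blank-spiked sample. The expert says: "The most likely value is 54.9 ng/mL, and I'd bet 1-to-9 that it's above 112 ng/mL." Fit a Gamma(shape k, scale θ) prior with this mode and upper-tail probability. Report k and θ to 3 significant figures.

Gamma(k,θ) with k>1 has mode (k−1)θ, so θ = 54.9/(k−1).
Need P(X < 112) = 0.9 with θ tied to k this way. Start at k = 2, θ = 54.9: P(X<112) ≈ 0.605.
Too low — raise k to concentrate. Iterating converges to k ≈ 4.78.
Then θ = 54.9/(4.78−1) ≈ 14.5.

k ≈ 4.78, θ ≈ 14.5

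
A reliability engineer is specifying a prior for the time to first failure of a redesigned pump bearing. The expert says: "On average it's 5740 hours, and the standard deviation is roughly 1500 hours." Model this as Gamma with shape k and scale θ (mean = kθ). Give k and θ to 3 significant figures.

For Gamma(k, scale θ): mean = kθ, variance = kθ², so CV = 1/√k.
CV = SD/mean = 1500/5740 = 0.2613, hence k = 1/CV² = 14.6.
Then θ = mean/k = 5740/14.6 = 392.

k ≈ 14.6, θ ≈ 392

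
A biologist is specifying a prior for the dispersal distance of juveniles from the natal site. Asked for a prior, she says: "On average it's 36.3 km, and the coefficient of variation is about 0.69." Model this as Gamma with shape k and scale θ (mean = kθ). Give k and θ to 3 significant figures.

k ≈ 2.1, θ ≈ 17.3

For Gamma(k, scale θ): mean = kθ, variance = kθ², so CV = 1/√k.
CV = 0.69, hence k = 1/CV² = 2.1.
Then θ = mean/k = 36.3/2.1 = 17.3.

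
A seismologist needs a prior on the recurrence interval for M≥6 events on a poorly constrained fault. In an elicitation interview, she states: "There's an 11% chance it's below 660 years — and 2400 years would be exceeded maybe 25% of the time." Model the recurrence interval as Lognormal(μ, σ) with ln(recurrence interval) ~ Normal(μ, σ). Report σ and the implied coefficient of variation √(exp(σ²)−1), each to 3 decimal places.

If T ~ Lognormal(μ,σ) then ln T ~ Normal(μ,σ), so the p-quantile of ln T is μ + z_p·σ.
ln(660) = 6.492 and ln(2400) = 7.783; z_{0.11} = -1.227, z_{0.75} = 0.6745.
σ = (7.783 − 6.492)/(0.6745 − (-1.227)) = 0.679.
μ = 6.492 − (-1.227)·0.679 = 7.325.
CV = √(exp(σ²)−1) = √(exp(0.4612)−1) = 0.765.

σ ≈ 0.679, CV ≈ 0.765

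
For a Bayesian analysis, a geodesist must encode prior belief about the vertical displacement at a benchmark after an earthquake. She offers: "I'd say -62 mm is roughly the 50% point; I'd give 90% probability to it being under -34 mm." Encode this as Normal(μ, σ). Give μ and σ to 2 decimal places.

The p-quantile of Normal(μ,σ) is μ + z_p·σ, with z_{0.5} = 0 and z_{0.9} = 1.282.
Eliminate σ: μ = (z₂·x₁ − z₁·x₂)/(z₂ − z₁) = (1.282·-62 − (0)·-34)/1.282 = -62.00.
Then σ = (x₂ − x₁)/(z₂ − z₁) = (-34 − -62)/1.282 = 21.85.

μ = -62.00, σ = 21.85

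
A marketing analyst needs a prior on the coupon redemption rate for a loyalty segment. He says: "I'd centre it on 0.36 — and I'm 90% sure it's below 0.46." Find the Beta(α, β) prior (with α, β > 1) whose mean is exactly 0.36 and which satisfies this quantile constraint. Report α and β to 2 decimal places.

With mean 0.36 fixed, write α = 0.36s, β = 0.64s where s = α+β.
Need P(θ < 0.46) = 0.9 under Beta(0.36s, 0.64s). Normal approximation: (q−m)/√(m(1−m)/s) ≈ z_{0.9} = 1.28, so s ≈ 0.36·0.64·(1.28)²/(0.46−0.36)² = 37.8.
At s = 37.8: P(θ<0.46) ≈ 0.898. Adjusting to match 0.9 gives s ≈ 38.65.
So α = 0.36·38.65 ≈ 13.91, β = 0.64·38.65 ≈ 24.74.

α ≈ 13.91, β ≈ 24.74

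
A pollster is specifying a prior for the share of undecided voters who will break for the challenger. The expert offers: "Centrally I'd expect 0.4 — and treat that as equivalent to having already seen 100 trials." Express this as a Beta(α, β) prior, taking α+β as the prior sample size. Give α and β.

α = 40, β = 60

Under the effective-sample-size interpretation, Beta(α, β) has prior mean α/(α+β) and prior sample size α+β.
So α+β = 100 and α/(α+β) = 0.4, giving α = 0.4·100 = 40 and β = 100 − 40 = 60.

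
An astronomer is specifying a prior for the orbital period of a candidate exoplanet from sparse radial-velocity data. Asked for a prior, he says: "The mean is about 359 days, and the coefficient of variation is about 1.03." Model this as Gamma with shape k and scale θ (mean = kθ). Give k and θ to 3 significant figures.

For Gamma(k, scale θ): mean = kθ, variance = kθ², so CV = 1/√k.
CV = 1.03, hence k = 1/CV² = 0.943.
Then θ = mean/k = 359/0.943 = 381.

k ≈ 0.943, θ ≈ 381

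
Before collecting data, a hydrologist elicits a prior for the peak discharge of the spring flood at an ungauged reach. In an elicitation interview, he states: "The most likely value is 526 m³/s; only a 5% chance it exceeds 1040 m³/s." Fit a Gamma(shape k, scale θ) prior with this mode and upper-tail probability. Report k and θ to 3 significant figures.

Gamma(k,θ) with k>1 has mode (k−1)θ, so θ = 526/(k−1).
Need P(X < 1040) = 0.95 with θ tied to k this way. Start at k = 2, θ = 526: P(X<1040) ≈ 0.588.
Too low — raise k to concentrate. Iterating converges to k ≈ 6.97.
Then θ = 526/(6.97−1) ≈ 88.1.

k ≈ 6.97, θ ≈ 88.1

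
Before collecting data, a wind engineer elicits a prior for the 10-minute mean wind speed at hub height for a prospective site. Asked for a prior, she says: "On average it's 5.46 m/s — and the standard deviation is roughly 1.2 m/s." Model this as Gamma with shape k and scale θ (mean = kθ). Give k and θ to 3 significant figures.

k ≈ 20.7, θ ≈ 0.264

For Gamma(k, scale θ): mean = kθ, variance = kθ², so CV = 1/√k.
CV = SD/mean = 1.2/5.46 = 0.2198, hence k = 1/CV² = 20.7.
Then θ = mean/k = 5.46/20.7 = 0.264.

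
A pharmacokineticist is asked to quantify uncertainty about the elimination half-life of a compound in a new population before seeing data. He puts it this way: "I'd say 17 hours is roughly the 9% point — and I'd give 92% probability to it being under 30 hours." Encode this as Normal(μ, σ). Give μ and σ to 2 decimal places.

The p-quantile of Normal(μ,σ) is μ + z_p·σ, with z_{0.09} = -1.341 and z_{0.92} = 1.405.
Eliminate σ: μ = (z₂·x₁ − z₁·x₂)/(z₂ − z₁) = (1.405·17 − (-1.341)·30)/2.746 = 23.35.
Then σ = (x₂ − x₁)/(z₂ − z₁) = (30 − 17)/2.746 = 4.73.

μ = 23.35, σ = 4.73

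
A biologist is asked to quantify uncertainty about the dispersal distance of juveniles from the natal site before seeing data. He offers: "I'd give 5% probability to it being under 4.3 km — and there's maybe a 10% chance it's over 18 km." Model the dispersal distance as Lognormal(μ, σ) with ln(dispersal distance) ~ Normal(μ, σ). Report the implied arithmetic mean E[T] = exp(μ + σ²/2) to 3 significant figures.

E[T] ≈ 10.8 km

If T ~ Lognormal(μ,σ) then ln T ~ Normal(μ,σ), so the p-quantile of ln T is μ + z_p·σ.
ln(4.3) = 1.459 and ln(18) = 2.89; z_{0.05} = -1.645, z_{0.9} = 1.282.
σ = (2.89 − 1.459)/(1.282 − (-1.645)) = 0.489.
μ = 1.459 − (-1.645)·0.489 = 2.263.
E[T] = exp(μ + σ²/2) = exp(2.263 + 0.1197) = 10.8 km.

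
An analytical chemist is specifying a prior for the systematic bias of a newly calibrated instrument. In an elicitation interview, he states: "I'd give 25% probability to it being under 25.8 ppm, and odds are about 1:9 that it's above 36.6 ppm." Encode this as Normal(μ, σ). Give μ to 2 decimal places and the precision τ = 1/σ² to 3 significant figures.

μ = 29.52, τ = 0.0328

For Normal(μ,σ), the p-quantile is μ + z_p·σ. Here z_{0.25} = -0.6745, z_{0.9} = 1.282.
So 25.8 = μ − 0.6745σ and 36.6 = μ + 1.282σ.
Subtracting: σ = (36.6 − 25.8)/(1.282 − (-0.6745)) = 5.52.
Then μ = 25.8 − (-0.6745)·5.52 = 29.52.
Precision τ = 1/σ² = 1/5.521² = 0.0328.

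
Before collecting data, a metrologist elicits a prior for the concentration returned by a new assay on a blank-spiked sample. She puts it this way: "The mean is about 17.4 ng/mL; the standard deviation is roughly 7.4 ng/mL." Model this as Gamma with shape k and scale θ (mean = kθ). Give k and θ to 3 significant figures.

For Gamma(k, scale θ): mean = kθ, variance = kθ², so CV = 1/√k.
CV = SD/mean = 7.4/17.4 = 0.4253, hence k = 1/CV² = 5.53.
Then θ = mean/k = 17.4/5.53 = 3.15.

k ≈ 5.53, θ ≈ 3.15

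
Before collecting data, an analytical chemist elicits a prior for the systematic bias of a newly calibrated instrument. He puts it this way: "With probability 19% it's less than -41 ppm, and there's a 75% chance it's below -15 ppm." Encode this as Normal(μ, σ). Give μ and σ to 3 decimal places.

The p-quantile of Normal(μ,σ) is μ + z_p·σ, with z_{0.19} = -0.8779 and z_{0.75} = 0.6745.
Eliminate σ: μ = (z₂·x₁ − z₁·x₂)/(z₂ − z₁) = (0.6745·-41 − (-0.8779)·-15)/1.552 = -26.297.
Then σ = (x₂ − x₁)/(z₂ − z₁) = (-15 − -41)/1.552 = 16.748.

μ = -26.297, σ = 16.748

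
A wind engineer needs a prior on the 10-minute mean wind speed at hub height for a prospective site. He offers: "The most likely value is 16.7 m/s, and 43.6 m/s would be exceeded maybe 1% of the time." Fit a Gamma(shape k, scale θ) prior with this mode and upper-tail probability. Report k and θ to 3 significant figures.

k ≈ 6.05, θ ≈ 3.31

Gamma(k,θ) with k>1 has mode (k−1)θ, so θ = 16.7/(k−1).
Need P(X < 43.6) = 0.99 with θ tied to k this way. Start at k = 2, θ = 16.7: P(X<43.6) ≈ 0.735.
Too low — raise k to concentrate. Iterating converges to k ≈ 6.05.
Then θ = 16.7/(6.05−1) ≈ 3.31.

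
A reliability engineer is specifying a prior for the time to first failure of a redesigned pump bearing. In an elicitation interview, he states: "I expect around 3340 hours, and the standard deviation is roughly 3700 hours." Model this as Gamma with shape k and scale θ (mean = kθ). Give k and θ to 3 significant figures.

For Gamma(k, scale θ): mean = kθ, variance = kθ², so CV = 1/√k.
CV = SD/mean = 3700/3340 = 1.108, hence k = 1/CV² = 0.815.
Then θ = mean/k = 3340/0.815 = 4100.

k ≈ 0.815, θ ≈ 4100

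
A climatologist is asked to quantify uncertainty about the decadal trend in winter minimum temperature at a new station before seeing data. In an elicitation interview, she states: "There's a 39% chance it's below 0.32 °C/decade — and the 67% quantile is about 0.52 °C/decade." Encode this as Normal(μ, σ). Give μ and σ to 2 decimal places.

For Normal(μ,σ), the p-quantile is μ + z_p·σ. Here z_{0.39} = -0.2793, z_{0.67} = 0.4399.
So 0.32 = μ − 0.2793σ and 0.52 = μ + 0.4399σ.
Subtracting: σ = (0.52 − 0.32)/(0.4399 − (-0.2793)) = 0.28.
Then μ = 0.32 − (-0.2793)·0.28 = 0.40.

μ = 0.40, σ = 0.28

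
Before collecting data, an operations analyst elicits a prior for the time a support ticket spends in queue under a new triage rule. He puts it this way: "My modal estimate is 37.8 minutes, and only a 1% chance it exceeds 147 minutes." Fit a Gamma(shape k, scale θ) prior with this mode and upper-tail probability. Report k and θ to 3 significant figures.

k ≈ 3.28, θ ≈ 16.6

Gamma(k,θ) with k>1 has mode (k−1)θ, so θ = 37.8/(k−1).
Need P(X < 147) = 0.99 with θ tied to k this way. Start at k = 2, θ = 37.8: P(X<147) ≈ 0.900.
Too low — raise k to concentrate. Iterating converges to k ≈ 3.28.
Then θ = 37.8/(3.28−1) ≈ 16.6.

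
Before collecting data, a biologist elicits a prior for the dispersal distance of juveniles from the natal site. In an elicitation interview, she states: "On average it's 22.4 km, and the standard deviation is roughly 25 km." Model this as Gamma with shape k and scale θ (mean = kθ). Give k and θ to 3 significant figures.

k ≈ 0.803, θ ≈ 27.9

For Gamma(k, scale θ): mean = kθ, variance = kθ², so CV = 1/√k.
CV = SD/mean = 25/22.4 = 1.116, hence k = 1/CV² = 0.803.
Then θ = mean/k = 22.4/0.803 = 27.9.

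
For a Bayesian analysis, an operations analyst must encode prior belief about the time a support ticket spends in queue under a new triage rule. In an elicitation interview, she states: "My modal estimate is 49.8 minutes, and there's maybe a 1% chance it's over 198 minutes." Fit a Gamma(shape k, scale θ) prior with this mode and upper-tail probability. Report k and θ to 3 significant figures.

k ≈ 3.2, θ ≈ 22.7

Gamma(k,θ) with k>1 has mode (k−1)θ, so θ = 49.8/(k−1).
Need P(X < 198) = 0.99 with θ tied to k this way. Start at k = 2, θ = 49.8: P(X<198) ≈ 0.907.
Too low — raise k to concentrate. Iterating converges to k ≈ 3.2.
Then θ = 49.8/(3.2−1) ≈ 22.7.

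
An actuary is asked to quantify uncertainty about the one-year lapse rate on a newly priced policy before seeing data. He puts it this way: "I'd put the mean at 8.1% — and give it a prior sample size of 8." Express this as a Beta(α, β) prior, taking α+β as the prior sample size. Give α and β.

α = 0.648, β = 7.352

Under the effective-sample-size interpretation, Beta(α, β) has prior mean α/(α+β) and prior sample size α+β.
So α+β = 8 and α/(α+β) = 0.081, giving α = 0.081·8 = 0.648 and β = 8 − 0.648 = 7.352.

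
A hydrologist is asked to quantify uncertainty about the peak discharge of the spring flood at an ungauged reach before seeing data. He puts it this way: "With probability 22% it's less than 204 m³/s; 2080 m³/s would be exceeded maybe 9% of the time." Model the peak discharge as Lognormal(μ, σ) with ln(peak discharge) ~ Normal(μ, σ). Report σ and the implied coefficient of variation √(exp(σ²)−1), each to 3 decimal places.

If T ~ Lognormal(μ,σ) then ln T ~ Normal(μ,σ), so the p-quantile of ln T is μ + z_p·σ.
ln(204) = 5.318 and ln(2080) = 7.64; z_{0.22} = -0.7722, z_{0.91} = 1.341.
σ = (7.64 − 5.318)/(1.341 − (-0.7722)) = 1.099.
μ = 5.318 − (-0.7722)·1.099 = 6.167.
CV = √(exp(σ²)−1) = √(exp(1.2077)−1) = 1.532.

σ ≈ 1.099, CV ≈ 1.532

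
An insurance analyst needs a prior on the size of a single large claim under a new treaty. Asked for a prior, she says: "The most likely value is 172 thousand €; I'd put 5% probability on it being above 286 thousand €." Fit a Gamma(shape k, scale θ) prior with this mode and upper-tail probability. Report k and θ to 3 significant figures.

k ≈ 11.8, θ ≈ 15.9

Gamma(k,θ) with k>1 has mode (k−1)θ, so θ = 172/(k−1).
Need P(X < 286) = 0.95 with θ tied to k this way. Start at k = 2, θ = 172: P(X<286) ≈ 0.495.
Too low — raise k to concentrate. Iterating converges to k ≈ 11.8.
Then θ = 172/(11.8−1) ≈ 15.9.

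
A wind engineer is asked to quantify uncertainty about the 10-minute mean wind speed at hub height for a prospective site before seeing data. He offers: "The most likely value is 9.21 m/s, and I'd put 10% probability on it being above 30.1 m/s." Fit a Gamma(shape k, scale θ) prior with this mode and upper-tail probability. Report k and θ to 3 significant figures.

k ≈ 2.34, θ ≈ 6.85

Gamma(k,θ) with k>1 has mode (k−1)θ, so θ = 9.21/(k−1).
Need P(X < 30.1) = 0.9 with θ tied to k this way. Start at k = 2, θ = 9.21: P(X<30.1) ≈ 0.837.
Too low — raise k to concentrate. Iterating converges to k ≈ 2.34.
Then θ = 9.21/(2.34−1) ≈ 6.85.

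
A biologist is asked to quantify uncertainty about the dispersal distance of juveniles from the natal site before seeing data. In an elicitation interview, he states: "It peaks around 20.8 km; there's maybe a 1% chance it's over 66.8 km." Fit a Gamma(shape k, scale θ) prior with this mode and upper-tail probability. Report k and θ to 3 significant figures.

Gamma(k,θ) with k>1 has mode (k−1)θ, so θ = 20.8/(k−1).
Need P(X < 66.8) = 0.99 with θ tied to k this way. Start at k = 2, θ = 20.8: P(X<66.8) ≈ 0.830.
Too low — raise k to concentrate. Iterating converges to k ≈ 4.25.
Then θ = 20.8/(4.25−1) ≈ 6.4.

k ≈ 4.25, θ ≈ 6.4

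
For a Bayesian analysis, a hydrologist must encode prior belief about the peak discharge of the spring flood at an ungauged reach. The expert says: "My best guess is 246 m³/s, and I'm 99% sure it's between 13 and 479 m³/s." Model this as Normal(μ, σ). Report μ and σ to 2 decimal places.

μ = 246.00, σ = 90.46

A symmetric 99% interval runs μ ± z·σ with z = 2.576.
Half-width = 233, so σ = 233/2.576 = 90.46.
μ is the stated best guess, 246.00.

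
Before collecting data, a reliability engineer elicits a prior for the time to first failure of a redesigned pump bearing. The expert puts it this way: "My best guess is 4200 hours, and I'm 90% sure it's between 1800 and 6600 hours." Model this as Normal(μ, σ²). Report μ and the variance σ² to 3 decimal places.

A symmetric 90% interval runs μ ± z·σ with z = 1.645.
Half-width = 2400, so σ = 2400/1.645 = 1459.0964 and σ² = 2128962.295.
μ is the stated best guess, 4200.000.

μ = 4200.000, σ² = 2128962.295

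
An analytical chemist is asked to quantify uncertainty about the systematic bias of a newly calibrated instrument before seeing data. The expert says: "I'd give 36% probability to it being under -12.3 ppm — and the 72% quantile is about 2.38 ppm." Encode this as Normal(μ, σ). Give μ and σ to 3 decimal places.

μ = -6.710, σ = 15.595

The p-quantile of Normal(μ,σ) is μ + z_p·σ, with z_{0.36} = -0.3585 and z_{0.72} = 0.5828.
Eliminate σ: μ = (z₂·x₁ − z₁·x₂)/(z₂ − z₁) = (0.5828·-12.3 − (-0.3585)·2.38)/0.9413 = -6.710.
Then σ = (x₂ − x₁)/(z₂ − z₁) = (2.38 − -12.3)/0.9413 = 15.595.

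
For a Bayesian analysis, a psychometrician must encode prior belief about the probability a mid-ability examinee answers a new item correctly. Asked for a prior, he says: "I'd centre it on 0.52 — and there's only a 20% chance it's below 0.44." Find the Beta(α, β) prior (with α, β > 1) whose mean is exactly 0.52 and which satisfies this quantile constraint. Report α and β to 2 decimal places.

With mean 0.52 fixed, write α = 0.52s, β = 0.48s where s = α+β.
Need P(θ < 0.44) = 0.2 under Beta(0.52s, 0.48s). Normal approximation: (q−m)/√(m(1−m)/s) ≈ z_{0.2} = -0.842, so s ≈ 0.52·0.48·(-0.842)²/(0.44−0.52)² = 27.6.
At s = 27.6: P(θ<0.44) ≈ 0.200. Adjusting to match 0.2 gives s ≈ 27.67.
So α = 0.52·27.67 ≈ 14.39, β = 0.48·27.67 ≈ 13.28.

α ≈ 14.39, β ≈ 13.28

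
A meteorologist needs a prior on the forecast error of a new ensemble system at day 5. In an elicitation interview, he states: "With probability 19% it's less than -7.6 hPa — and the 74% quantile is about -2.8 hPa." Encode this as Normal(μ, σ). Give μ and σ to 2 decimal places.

The p-quantile of Normal(μ,σ) is μ + z_p·σ, with z_{0.19} = -0.8779 and z_{0.74} = 0.6433.
Eliminate σ: μ = (z₂·x₁ − z₁·x₂)/(z₂ − z₁) = (0.6433·-7.6 − (-0.8779)·-2.8)/1.521 = -4.83.
Then σ = (x₂ − x₁)/(z₂ − z₁) = (-2.8 − -7.6)/1.521 = 3.16.

μ = -4.83, σ = 3.16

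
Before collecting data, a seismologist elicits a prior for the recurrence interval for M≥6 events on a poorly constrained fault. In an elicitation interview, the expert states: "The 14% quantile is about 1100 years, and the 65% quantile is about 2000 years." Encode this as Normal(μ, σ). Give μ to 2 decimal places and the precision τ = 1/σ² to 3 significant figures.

μ = 1763.39, τ = 2.65e-06

The p-quantile of Normal(μ,σ) is μ + z_p·σ, with z_{0.14} = -1.08 and z_{0.65} = 0.3853.
Eliminate σ: μ = (z₂·x₁ − z₁·x₂)/(z₂ − z₁) = (0.3853·1100 − (-1.08)·2000)/1.466 = 1763.39.
Then σ = (x₂ − x₁)/(z₂ − z₁) = (2000 − 1100)/1.466 = 614.07.
Precision τ = 1/σ² = 1/614.1² = 2.65e-06.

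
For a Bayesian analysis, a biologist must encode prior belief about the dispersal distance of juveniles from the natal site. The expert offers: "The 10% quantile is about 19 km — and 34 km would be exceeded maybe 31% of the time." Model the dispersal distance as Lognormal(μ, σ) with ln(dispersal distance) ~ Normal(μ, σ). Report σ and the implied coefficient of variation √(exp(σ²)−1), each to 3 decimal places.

If T ~ Lognormal(μ,σ) then ln T ~ Normal(μ,σ), so the p-quantile of ln T is μ + z_p·σ.
ln(19) = 2.944 and ln(34) = 3.526; z_{0.1} = -1.282, z_{0.69} = 0.4959.
σ = (3.526 − 2.944)/(0.4959 − (-1.282)) = 0.327.
μ = 2.944 − (-1.282)·0.327 = 3.364.
CV = √(exp(σ²)−1) = √(exp(0.1072)−1) = 0.336.

σ ≈ 0.327, CV ≈ 0.336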